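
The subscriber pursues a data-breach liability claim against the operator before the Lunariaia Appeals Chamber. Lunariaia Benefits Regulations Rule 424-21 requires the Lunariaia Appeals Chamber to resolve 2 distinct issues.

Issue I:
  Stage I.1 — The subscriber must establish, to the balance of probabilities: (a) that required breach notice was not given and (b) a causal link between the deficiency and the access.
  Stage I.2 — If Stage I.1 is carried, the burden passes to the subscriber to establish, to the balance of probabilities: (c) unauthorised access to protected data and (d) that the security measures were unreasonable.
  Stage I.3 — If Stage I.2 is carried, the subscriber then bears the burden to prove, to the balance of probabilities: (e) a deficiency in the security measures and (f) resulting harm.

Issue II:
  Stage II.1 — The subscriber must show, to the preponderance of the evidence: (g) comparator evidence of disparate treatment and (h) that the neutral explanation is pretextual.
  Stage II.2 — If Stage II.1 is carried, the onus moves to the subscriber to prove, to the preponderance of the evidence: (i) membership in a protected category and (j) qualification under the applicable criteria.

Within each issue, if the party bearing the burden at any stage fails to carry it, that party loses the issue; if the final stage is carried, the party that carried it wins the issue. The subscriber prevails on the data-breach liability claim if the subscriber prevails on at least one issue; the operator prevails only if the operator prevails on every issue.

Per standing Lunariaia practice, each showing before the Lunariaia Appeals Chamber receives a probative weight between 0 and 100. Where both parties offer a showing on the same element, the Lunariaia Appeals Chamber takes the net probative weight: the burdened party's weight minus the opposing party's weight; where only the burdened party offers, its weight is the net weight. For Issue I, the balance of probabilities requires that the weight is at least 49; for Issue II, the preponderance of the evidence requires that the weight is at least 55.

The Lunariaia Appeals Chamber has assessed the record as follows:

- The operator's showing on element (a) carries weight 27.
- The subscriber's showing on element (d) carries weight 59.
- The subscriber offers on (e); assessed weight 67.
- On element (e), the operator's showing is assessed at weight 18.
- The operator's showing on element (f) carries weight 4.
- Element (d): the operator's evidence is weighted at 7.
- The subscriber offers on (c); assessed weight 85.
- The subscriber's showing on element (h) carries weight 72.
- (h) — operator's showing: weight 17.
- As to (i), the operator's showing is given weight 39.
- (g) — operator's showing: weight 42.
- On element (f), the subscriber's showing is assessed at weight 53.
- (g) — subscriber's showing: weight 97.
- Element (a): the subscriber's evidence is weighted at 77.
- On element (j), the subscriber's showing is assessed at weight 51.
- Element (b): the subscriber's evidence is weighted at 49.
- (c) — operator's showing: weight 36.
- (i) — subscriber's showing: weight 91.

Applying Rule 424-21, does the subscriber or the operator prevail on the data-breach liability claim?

— Issue I —
Stage I.1 — burden on subscriber; standard: the balance of probabilities (weight is at least 49).
    (a): 77 − 27 = 50 ≥ 49 [met]
    (b): 49 ≥ 49 [met]
  All elements met. The subscriber retains the burden for Stage I.2.
Stage I.2 — burden on subscriber; standard: the balance of probabilities (weight is at least 49).
    (c): 85 − 36 = 49 ≥ 49 [met]
    (d): 59 − 7 = 52 ≥ 49 [met]
  Stage I.2 is satisfied; the subscriber continues to bear the burden.
Stage I.3 — burden on subscriber; standard: the balance of probabilities (weight is at least 49).
    (e): 67 − 18 = 49 ≥ 49 [met]
    (f): 53 − 4 = 49 ≥ 49 [met]
  Stage I.3 carried; the final stage is satisfied.
Every stage carried; the subscriber prevails on this issue.
— Issue II —
Stage II.1 (subscriber, the preponderance of the evidence, weight is at least 55): (g) net 97−42=55 ≥ 55 — meets; (h) net 72−17=55 ≥ 55 — meets.
  Stage II.1 is satisfied; the subscriber continues to bear the burden.
Stage II.2 (subscriber, the preponderance of the evidence, weight is at least 55): (i) net 91−39=52 < 55 — fails; (j) 51 < 55 — fails.
  Not every element is met, so the subscriber fails to carry Stage II.2.
The analysis ends at Stage II.2; the operator prevails on this issue.
Per-issue: Issue I → subscriber; Issue II → operator. The subscriber must prevail on at least one issue; overall, the subscriber prevails.

subscriber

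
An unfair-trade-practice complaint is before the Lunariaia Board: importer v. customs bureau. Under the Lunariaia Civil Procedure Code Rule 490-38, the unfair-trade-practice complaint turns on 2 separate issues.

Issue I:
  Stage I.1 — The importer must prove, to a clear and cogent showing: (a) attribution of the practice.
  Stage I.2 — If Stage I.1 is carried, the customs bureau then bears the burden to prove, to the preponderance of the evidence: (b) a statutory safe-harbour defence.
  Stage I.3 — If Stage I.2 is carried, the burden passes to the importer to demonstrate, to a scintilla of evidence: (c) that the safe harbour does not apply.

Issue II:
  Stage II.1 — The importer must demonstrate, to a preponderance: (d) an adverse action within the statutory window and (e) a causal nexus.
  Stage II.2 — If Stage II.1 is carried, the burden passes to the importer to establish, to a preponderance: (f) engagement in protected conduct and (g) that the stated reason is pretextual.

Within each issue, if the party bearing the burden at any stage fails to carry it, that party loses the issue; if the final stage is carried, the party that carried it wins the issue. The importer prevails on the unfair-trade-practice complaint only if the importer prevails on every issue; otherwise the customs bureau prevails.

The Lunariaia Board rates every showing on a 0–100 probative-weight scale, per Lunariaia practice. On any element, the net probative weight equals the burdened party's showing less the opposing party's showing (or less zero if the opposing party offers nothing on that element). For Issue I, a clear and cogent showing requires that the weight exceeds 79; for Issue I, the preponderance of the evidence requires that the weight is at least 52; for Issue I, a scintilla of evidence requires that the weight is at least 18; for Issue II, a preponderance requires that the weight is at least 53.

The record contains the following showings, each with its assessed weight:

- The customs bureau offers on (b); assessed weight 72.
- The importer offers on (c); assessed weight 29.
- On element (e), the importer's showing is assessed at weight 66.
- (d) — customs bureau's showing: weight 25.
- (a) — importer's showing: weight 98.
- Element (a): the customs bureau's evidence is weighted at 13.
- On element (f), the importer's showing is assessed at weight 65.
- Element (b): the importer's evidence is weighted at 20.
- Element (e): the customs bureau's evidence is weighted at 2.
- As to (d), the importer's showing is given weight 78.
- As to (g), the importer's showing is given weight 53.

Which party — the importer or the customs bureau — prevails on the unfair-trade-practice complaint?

importer

— Issue I —
Stage I.1 — burden on importer; standard: a clear and cogent showing (weight exceeds 79).
    (a): 98 − 13 = 85 > 79 [met]
  All elements met. The burden passes to the customs bureau.
Stage I.2 — burden on customs bureau; standard: the preponderance of the evidence (weight is at least 52).
    (b): 72 − 20 = 52 ≥ 52 [met]
  Stage I.2 is satisfied; the onus moves to the importer.
Stage I.3 — burden on importer; standard: a scintilla of evidence (weight is at least 18).
    (c): 29 ≥ 18 [met]
  All elements met at the final stage.
All stages carried — the importer prevails on this issue.
— Issue II —
At Stage II.1 the importer must meet a preponderance (weight is at least 53): on (d) the weight is 78 less the opposing 25 gives net 53, ≥ 53, so (d) meets the standard; on (e) the weight is 66 less the opposing 2 gives net 64, which does reach 53, so (e) meets the standard.
  Stage II.1 carried; the burden remains with the importer.
At Stage II.2 the importer must meet a preponderance (weight is at least 53): on (f) the weight is 65, which does reach 53, so (f) meets the standard; on (g) the weight is 53, ≥ 53, so (g) meets the standard.
  All elements met at the final stage.
With every stage satisfied, the importer prevails on this issue.
Per-issue: Issue I → importer; Issue II → importer. The importer must prevail on every issue; overall, the importer prevails.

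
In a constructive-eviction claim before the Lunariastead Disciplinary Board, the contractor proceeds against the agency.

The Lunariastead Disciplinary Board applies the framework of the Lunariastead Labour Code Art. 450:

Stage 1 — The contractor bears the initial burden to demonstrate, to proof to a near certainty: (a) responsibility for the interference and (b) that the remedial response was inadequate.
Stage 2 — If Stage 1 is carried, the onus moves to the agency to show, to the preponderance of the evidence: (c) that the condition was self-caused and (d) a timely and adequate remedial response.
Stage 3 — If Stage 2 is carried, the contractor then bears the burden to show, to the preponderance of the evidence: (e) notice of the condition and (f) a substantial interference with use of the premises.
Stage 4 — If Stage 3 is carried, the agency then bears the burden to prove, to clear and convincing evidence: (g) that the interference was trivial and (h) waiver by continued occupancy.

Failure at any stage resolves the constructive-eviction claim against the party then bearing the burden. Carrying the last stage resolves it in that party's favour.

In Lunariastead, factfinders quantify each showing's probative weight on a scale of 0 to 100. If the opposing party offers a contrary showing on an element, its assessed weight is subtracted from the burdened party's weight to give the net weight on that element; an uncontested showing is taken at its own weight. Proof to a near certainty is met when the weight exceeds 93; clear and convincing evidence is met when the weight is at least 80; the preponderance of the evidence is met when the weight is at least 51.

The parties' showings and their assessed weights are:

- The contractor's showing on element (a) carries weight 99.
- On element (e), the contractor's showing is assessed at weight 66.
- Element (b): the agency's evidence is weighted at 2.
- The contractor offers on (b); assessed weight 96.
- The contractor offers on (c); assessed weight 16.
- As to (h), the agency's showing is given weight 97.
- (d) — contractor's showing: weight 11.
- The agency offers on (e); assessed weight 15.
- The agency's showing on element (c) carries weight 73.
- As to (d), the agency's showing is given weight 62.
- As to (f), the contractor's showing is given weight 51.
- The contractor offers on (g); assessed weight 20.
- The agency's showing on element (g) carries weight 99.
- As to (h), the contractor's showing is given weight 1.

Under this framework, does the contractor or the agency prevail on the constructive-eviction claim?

Stage 1 (contractor, proof to a near certainty, weight exceeds 93): (a) 99 > 93 — meets; (b) net 96−2=94 > 93 — meets.
  All elements met. The burden passes to the agency.
Stage 2 (agency, the preponderance of the evidence, weight is at least 51): (c) net 73−16=57 ≥ 51 — meets; (d) net 62−11=51 ≥ 51 — meets.
  The agency carries Stage 2; the contractor now bears the burden.
Stage 3 (contractor, the preponderance of the evidence, weight is at least 51): (e) net 66−15=51 ≥ 51 — meets; (f) 51 ≥ 51 — meets.
  Stage 3 is satisfied; the onus moves to the agency.
Stage 4 (agency, clear and convincing evidence, weight is at least 80): (g) net 99−20=79 < 80 — fails; (h) net 97−1=96 ≥ 80 — meets.
  Not every element is met, so the agency fails to carry Stage 4.
The analysis ends at Stage 4; the contractor prevails.

contractor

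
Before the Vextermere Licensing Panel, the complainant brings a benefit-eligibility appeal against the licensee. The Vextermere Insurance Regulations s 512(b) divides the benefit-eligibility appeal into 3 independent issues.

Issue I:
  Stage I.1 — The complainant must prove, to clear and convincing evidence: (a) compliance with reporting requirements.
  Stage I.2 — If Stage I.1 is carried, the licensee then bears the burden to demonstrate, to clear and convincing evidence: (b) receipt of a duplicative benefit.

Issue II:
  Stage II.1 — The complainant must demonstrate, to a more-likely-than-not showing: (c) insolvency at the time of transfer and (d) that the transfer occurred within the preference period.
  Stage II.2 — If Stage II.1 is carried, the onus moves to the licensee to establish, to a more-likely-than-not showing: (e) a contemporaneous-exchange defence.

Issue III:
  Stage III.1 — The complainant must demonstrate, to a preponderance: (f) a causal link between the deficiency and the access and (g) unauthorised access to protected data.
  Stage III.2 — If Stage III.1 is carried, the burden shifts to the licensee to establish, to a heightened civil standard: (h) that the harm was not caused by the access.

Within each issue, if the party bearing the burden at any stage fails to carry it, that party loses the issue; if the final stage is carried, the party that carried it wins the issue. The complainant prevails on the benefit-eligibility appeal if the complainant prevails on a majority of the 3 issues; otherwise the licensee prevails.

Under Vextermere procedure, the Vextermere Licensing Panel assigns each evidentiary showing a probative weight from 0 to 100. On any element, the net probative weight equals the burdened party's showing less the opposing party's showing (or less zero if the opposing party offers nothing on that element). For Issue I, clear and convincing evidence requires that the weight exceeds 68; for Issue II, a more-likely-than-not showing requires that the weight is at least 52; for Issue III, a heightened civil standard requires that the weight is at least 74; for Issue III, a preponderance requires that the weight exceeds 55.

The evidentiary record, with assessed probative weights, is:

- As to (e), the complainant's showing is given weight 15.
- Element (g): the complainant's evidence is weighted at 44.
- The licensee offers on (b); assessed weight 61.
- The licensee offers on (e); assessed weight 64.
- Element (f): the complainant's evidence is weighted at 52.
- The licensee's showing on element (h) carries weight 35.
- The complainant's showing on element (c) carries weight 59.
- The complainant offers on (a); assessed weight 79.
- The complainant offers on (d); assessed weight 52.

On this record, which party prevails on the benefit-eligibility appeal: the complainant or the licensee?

— Issue I —
Stage I.1 (complainant, clear and convincing evidence, weight exceeds 68): (a) 79 > 68 — meets.
  The complainant carries Stage I.1; the licensee now bears the burden.
Stage I.2 (licensee, clear and convincing evidence, weight exceeds 68): (b) 61 ≤ 68 — fails.
  Not every element is met, so the licensee fails to carry Stage I.2.
So the complainant prevails on this issue.
— Issue II —
At Stage II.1 the complainant must meet a more-likely-than-not showing (weight is at least 52): on (c) the weight is 59, which does reach 52, so (c) meets the standard; on (d) the weight is 52, ≥ 52, so (d) meets the standard.
  The complainant carries Stage II.1; the licensee now bears the burden.
At Stage II.2 the licensee must meet a more-likely-than-not showing (weight is at least 52): on (e) the weight is 64 less the opposing 15 gives net 49, < 52, so (e) does not meet the standard.
  Stage II.2 not carried; the licensee fails its burden.
So the complainant prevails on this issue.
— Issue III —
At Stage III.1 the complainant must meet a preponderance (weight exceeds 55): on (f) the weight is 52, ≤ 55, so (f) does not meet the standard; on (g) the weight is 44, ≤ 55, so (g) does not meet the standard.
  Not every element is met, so the complainant fails to carry Stage III.1.
So the licensee prevails on this issue.
Per-issue: Issue I → complainant; Issue II → complainant; Issue III → licensee. The complainant must prevail on a majority of issues; overall, the complainant prevails.

complainant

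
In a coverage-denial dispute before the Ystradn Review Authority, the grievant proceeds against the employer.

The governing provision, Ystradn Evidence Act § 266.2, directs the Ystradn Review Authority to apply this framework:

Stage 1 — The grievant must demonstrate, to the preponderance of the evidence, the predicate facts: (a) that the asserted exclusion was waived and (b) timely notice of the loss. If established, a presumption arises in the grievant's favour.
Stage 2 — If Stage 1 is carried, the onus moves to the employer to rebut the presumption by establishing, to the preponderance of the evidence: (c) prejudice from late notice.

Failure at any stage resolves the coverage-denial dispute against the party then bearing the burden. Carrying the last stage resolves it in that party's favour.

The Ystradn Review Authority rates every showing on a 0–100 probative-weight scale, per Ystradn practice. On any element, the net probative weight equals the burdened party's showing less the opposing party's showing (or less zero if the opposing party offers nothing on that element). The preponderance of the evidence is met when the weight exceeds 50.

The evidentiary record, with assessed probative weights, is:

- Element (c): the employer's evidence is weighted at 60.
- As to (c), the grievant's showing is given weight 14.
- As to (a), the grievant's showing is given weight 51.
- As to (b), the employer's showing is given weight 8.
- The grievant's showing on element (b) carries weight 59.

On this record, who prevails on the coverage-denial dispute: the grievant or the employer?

Stage 1 (grievant, the preponderance of the evidence, weight exceeds 50): (a) 51 > 50 — meets; (b) net 59−8=51 > 50 — meets.
  All elements met. The burden passes to the employer.
Stage 2 (employer, the preponderance of the evidence, weight exceeds 50): (c) net 60−14=46 ≤ 50 — fails.
  Not every element is met, so the employer fails to carry Stage 2.
So the grievant prevails.

grievant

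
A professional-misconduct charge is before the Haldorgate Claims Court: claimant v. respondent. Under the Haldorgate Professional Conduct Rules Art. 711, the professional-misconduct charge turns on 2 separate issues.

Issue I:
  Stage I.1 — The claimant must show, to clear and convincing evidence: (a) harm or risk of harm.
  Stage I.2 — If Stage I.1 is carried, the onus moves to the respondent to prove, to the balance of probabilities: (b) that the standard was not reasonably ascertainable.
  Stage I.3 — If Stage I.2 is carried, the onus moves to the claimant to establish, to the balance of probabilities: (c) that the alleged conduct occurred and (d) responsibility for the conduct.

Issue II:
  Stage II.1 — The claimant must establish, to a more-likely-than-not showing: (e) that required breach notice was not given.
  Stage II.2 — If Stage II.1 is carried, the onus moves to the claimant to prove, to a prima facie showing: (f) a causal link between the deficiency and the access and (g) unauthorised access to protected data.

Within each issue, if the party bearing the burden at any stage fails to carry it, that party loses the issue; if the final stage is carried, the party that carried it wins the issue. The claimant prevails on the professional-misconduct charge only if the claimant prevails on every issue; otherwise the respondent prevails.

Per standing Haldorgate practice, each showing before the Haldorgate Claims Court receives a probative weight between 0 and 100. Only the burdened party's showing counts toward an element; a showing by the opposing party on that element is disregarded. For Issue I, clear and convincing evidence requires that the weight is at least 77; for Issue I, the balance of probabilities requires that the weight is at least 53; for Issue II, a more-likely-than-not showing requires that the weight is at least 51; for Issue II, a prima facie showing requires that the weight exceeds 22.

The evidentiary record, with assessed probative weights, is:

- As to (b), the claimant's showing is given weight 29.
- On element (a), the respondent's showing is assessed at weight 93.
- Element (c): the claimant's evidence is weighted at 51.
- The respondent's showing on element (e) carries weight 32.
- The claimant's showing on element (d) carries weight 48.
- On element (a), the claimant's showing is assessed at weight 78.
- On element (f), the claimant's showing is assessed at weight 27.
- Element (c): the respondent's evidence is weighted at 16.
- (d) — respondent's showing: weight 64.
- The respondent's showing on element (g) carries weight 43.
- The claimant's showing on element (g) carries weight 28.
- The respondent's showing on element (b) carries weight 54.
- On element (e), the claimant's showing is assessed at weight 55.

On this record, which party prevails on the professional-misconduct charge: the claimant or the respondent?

— Issue I —
At Stage I.1 the claimant must meet clear and convincing evidence (weight is at least 77): on (a) the weight is 78 (the respondent's 93 is given no effect), ≥ 77, so (a) meets the standard.
  All elements met. The burden passes to the respondent.
At Stage I.2 the respondent must meet the balance of probabilities (weight is at least 53): on (b) the weight is 54 (the claimant's 29 is given no effect), which does reach 53, so (b) meets the standard.
  The respondent carries Stage I.2; the claimant now bears the burden.
At Stage I.3 the claimant must meet the balance of probabilities (weight is at least 53): on (c) the weight is 51 (the respondent's 16 is given no effect), < 53, so (c) does not meet the standard; on (d) the weight is 48 (the respondent's 64 is given no effect), < 53, so (d) does not meet the standard.
  The claimant does not carry Stage I.3.
The analysis ends at Stage I.3; the respondent prevails on this issue.
— Issue II —
Stage II.1 (claimant, a more-likely-than-not showing, weight is at least 51): (e) 55 (respondent's 32 disregarded) ≥ 51 — meets.
  Stage II.1 is satisfied; the claimant continues to bear the burden.
Stage II.2 (claimant, a prima facie showing, weight exceeds 22): (f) 27 > 22 — meets; (g) 28 (respondent's 43 disregarded) > 22 — meets.
  All elements met at the final stage.
All stages carried — the claimant prevails on this issue.
Per-issue: Issue I → respondent; Issue II → claimant. The claimant must prevail on every issue; overall, the respondent prevails.

respondent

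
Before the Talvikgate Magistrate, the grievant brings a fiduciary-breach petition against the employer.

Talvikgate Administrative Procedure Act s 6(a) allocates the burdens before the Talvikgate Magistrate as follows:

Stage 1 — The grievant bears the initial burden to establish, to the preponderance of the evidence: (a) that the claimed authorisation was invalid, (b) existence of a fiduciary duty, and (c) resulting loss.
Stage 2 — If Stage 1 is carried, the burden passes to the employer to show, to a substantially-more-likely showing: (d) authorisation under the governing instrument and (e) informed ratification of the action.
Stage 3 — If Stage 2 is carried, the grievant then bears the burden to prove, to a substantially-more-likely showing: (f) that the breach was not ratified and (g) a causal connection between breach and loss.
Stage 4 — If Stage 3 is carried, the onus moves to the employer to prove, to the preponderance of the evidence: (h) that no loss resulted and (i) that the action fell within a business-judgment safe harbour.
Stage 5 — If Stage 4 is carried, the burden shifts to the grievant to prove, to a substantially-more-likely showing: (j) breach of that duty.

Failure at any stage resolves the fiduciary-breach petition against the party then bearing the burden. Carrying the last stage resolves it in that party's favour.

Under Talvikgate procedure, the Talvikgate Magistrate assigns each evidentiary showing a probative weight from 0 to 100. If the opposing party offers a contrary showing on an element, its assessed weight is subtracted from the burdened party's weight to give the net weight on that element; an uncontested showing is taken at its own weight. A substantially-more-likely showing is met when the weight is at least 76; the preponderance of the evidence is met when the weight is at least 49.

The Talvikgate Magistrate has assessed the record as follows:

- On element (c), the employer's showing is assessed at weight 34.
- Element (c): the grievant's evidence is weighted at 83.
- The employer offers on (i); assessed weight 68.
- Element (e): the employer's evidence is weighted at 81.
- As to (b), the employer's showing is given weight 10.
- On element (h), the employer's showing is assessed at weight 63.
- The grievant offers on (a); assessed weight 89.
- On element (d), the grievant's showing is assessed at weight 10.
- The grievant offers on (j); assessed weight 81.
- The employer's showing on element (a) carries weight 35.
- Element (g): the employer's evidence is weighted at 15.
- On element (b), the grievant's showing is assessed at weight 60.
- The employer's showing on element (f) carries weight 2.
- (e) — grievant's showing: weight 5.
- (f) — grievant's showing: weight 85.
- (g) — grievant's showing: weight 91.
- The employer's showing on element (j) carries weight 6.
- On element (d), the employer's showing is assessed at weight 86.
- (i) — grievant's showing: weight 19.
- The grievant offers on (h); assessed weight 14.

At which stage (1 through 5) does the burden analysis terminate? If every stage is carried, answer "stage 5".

At Stage 1 the grievant must meet the preponderance of the evidence (weight is at least 49): on (a) the weight is 89 less the opposing 35 gives net 54, which does reach 49, so (a) meets the standard; on (b) the weight is 60 less the opposing 10 gives net 50, which does reach 49, so (b) meets the standard; on (c) the weight is 83 less the opposing 34 gives net 49, which does reach 49, so (c) meets the standard.
  The grievant carries Stage 1; the employer now bears the burden.
At Stage 2 the employer must meet a substantially-more-likely showing (weight is at least 76): on (d) the weight is 86 less the opposing 10 gives net 76, ≥ 76, so (d) meets the standard; on (e) the weight is 81 less the opposing 5 gives net 76, which does reach 76, so (e) meets the standard.
  All elements met. The burden passes to the grievant.
At Stage 3 the grievant must meet a substantially-more-likely showing (weight is at least 76): on (f) the weight is 85 less the opposing 2 gives net 83, ≥ 76, so (f) meets the standard; on (g) the weight is 91 less the opposing 15 gives net 76, ≥ 76, so (g) meets the standard.
  Stage 3 carried; the burden shifts to the employer.
At Stage 4 the employer must meet the preponderance of the evidence (weight is at least 49): on (h) the weight is 63 less the opposing 14 gives net 49, which does reach 49, so (h) meets the standard; on (i) the weight is 68 less the opposing 19 gives net 49, ≥ 49, so (i) meets the standard.
  Stage 4 carried; the burden shifts to the grievant.
At Stage 5 the grievant must meet a substantially-more-likely showing (weight is at least 76): on (j) the weight is 81 less the opposing 6 gives net 75, < 76, so (j) does not meet the standard.
  Stage 5 not carried; the grievant fails its burden.
The employer prevails.

stage 5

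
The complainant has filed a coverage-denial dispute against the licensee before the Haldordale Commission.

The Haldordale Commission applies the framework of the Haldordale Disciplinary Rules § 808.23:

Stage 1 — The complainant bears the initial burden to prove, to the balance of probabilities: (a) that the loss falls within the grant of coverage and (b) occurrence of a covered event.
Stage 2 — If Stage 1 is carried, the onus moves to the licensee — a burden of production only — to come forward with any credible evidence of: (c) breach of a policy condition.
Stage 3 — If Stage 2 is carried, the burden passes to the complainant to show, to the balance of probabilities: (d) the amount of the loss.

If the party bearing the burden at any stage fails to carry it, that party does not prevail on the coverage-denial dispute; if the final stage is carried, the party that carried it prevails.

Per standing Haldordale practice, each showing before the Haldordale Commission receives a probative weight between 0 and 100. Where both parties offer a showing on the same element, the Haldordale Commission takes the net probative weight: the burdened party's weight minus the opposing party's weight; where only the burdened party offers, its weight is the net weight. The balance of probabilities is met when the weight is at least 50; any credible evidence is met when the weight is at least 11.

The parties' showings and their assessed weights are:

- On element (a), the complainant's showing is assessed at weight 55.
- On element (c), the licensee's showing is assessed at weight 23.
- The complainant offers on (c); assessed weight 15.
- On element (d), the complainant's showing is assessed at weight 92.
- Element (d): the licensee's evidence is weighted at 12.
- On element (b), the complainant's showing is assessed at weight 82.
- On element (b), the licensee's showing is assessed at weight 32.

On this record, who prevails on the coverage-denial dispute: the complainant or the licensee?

Stage 1 (complainant, the balance of probabilities, weight is at least 50): (a) 55 ≥ 50 — meets; (b) net 82−32=50 ≥ 50 — meets.
  All elements met. The burden passes to the licensee.
Stage 2 (licensee, any credible evidence, weight is at least 11): (c) net 23−15=8 < 11 — fails.
  Stage 2 not carried; the licensee fails its burden.
The analysis ends at Stage 2; the complainant prevails.

complainant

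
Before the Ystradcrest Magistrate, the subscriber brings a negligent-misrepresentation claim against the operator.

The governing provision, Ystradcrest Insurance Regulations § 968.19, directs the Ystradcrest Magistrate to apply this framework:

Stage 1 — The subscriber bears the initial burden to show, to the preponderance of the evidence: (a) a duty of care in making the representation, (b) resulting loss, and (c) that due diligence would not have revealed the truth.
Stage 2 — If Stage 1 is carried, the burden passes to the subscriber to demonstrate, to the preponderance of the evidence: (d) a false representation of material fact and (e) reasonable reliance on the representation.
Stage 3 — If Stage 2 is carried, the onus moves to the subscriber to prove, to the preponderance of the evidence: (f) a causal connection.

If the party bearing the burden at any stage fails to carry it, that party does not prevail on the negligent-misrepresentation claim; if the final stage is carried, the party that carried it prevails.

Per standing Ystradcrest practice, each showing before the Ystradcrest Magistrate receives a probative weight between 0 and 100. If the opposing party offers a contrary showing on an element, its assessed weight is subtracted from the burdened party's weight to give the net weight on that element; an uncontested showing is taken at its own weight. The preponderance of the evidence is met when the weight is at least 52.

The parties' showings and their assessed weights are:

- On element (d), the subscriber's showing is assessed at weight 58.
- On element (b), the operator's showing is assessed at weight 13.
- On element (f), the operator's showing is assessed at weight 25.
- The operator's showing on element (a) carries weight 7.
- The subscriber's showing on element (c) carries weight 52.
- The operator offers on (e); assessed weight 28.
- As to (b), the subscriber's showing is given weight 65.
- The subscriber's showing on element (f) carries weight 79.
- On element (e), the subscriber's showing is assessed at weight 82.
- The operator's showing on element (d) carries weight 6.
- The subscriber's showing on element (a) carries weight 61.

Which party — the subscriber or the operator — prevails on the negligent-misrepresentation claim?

Stage 1 (subscriber, the preponderance of the evidence, weight is at least 52): (a) net 61−7=54 ≥ 52 — meets; (b) net 65−13=52 ≥ 52 — meets; (c) 52 ≥ 52 — meets.
  All elements met. The subscriber retains the burden for Stage 2.
Stage 2 (subscriber, the preponderance of the evidence, weight is at least 52): (d) net 58−6=52 ≥ 52 — meets; (e) net 82−28=54 ≥ 52 — meets.
  All elements met. The subscriber retains the burden for Stage 3.
Stage 3 (subscriber, the preponderance of the evidence, weight is at least 52): (f) net 79−25=54 ≥ 52 — meets.
  Stage 3 carried; the final stage is satisfied.
With every stage satisfied, the subscriber prevails.

subscriber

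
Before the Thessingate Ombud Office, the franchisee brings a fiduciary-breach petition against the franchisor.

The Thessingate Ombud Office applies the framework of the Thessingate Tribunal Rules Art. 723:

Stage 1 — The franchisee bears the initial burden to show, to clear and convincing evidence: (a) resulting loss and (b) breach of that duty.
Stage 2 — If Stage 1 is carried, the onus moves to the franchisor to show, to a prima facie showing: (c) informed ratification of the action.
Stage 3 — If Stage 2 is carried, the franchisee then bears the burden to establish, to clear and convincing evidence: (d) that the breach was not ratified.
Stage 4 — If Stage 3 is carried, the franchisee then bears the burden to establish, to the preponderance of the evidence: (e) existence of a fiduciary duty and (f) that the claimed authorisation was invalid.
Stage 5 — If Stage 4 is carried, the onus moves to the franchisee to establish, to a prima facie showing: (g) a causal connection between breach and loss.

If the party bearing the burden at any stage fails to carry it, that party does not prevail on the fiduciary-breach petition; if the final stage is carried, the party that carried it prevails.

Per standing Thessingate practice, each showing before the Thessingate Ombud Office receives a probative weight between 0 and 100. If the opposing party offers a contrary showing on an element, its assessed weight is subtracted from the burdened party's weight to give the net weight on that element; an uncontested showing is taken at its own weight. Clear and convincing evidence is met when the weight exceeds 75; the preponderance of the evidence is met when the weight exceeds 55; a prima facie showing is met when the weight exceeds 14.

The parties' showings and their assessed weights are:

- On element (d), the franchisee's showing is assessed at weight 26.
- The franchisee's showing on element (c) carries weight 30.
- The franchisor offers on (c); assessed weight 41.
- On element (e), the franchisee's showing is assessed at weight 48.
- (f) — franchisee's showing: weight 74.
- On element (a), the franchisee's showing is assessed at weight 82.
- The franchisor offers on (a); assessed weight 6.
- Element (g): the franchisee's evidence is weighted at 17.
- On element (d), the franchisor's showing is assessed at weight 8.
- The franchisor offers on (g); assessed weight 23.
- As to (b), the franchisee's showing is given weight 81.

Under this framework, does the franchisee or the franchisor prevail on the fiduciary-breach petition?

franchisee

At Stage 1 the franchisee must meet clear and convincing evidence (weight exceeds 75): on (a) the weight is 82 less the opposing 6 gives net 76, which does exceed 75, so (a) meets the standard; on (b) the weight is 81, > 75, so (b) meets the standard.
  All elements met. The burden passes to the franchisor.
At Stage 2 the franchisor must meet a prima facie showing (weight exceeds 14): on (c) the weight is 41 less the opposing 30 gives net 11, which does not exceed 14, so (c) does not meet the standard.
  Not every element is met, so the franchisor fails to carry Stage 2.
The franchisee prevails.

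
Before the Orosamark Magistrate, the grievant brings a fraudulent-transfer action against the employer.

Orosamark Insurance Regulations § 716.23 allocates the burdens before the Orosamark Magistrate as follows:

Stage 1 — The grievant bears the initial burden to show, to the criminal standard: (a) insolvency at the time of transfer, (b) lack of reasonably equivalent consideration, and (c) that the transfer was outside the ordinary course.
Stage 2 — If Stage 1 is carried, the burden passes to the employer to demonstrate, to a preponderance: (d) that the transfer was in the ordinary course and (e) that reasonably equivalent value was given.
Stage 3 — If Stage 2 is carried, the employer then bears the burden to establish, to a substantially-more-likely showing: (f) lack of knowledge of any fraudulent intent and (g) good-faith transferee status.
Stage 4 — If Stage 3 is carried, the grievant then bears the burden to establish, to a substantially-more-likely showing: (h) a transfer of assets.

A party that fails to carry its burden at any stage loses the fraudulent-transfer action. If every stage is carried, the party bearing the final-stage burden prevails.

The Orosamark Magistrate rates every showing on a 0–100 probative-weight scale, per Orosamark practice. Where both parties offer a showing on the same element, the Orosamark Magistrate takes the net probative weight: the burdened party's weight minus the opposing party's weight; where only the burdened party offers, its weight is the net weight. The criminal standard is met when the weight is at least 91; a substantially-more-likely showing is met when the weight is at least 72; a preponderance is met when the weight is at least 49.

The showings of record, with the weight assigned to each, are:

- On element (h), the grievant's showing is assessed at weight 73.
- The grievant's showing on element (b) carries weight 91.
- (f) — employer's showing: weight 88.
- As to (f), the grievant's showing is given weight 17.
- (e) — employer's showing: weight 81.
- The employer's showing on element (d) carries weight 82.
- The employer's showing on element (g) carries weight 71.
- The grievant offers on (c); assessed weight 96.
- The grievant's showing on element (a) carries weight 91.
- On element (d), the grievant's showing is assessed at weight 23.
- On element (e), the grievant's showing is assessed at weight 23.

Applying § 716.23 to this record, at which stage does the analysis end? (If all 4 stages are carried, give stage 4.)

stage 3

At Stage 1 the grievant must meet the criminal standard (weight is at least 91): on (a) the weight is 91, ≥ 91, so (a) meets the standard; on (b) the weight is 91, which does reach 91, so (b) meets the standard; on (c) the weight is 96, which does reach 91, so (c) meets the standard.
  Stage 1 is satisfied; the onus moves to the employer.
At Stage 2 the employer must meet a preponderance (weight is at least 49): on (d) the weight is 82 less the opposing 23 gives net 59, ≥ 49, so (d) meets the standard; on (e) the weight is 81 less the opposing 23 gives net 58, which does reach 49, so (e) meets the standard.
  Stage 2 carried; the burden remains with the employer.
At Stage 3 the employer must meet a substantially-more-likely showing (weight is at least 72): on (f) the weight is 88 less the opposing 17 gives net 71, which does not reach 72, so (f) does not meet the standard; on (g) the weight is 71, < 72, so (g) does not meet the standard.
  Stage 3 not carried; the employer fails its burden.
The analysis ends at Stage 3; the grievant prevails.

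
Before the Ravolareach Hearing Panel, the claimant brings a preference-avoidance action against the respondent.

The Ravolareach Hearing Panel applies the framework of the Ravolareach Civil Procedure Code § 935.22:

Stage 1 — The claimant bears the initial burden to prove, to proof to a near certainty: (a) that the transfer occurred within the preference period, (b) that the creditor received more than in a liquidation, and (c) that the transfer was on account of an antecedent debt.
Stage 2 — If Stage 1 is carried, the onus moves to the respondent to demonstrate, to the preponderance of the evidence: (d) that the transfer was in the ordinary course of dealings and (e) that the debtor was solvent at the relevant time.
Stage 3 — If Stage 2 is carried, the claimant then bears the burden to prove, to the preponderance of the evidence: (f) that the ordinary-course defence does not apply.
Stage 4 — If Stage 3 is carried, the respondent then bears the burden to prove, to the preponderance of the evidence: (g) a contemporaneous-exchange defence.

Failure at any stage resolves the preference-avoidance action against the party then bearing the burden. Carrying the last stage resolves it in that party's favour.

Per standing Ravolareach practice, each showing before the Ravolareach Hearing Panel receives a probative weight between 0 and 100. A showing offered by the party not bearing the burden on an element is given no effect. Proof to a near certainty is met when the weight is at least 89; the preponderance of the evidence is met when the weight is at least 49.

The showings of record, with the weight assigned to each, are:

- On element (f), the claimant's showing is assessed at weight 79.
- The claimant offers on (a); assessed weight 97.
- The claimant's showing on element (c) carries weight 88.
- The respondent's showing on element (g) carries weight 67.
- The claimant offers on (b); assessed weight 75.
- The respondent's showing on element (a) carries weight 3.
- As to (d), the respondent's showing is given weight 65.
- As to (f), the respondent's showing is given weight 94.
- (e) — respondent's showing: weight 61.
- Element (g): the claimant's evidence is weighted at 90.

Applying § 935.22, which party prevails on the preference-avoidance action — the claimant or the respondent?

At Stage 1 the claimant must meet proof to a near certainty (weight is at least 89): on (a) the weight is 97 (the respondent's 3 is given no effect), which does reach 89, so (a) meets the standard; on (b) the weight is 75, < 89, so (b) does not meet the standard; on (c) the weight is 88, < 89, so (c) does not meet the standard.
  Not every element is met, so the claimant fails to carry Stage 1.
The analysis ends at Stage 1; the respondent prevails.

respondent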